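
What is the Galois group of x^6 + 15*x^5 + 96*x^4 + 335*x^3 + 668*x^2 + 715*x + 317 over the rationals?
6T8: S_4

The polynomial f is an irreducible sextic over Q, so G = Gal(f/Q) is one of the 16 transitive subgroups 6T1, ..., 6T16 of S_6. The discriminant of f is 810448, which is not a perfect square, so G is not contained in A_6. The transitive groups of degree 6 not contained in A_6 are: C_6 (6T1, order 6), S_3 (6T2, order 6), D_6 (6T3, order 12), C_3 x S_3 (6T5, order 18), A_4 x C_2 (6T6, order 24), S_4 (6T8, order 24), S_3 x S_3 (6T9, order 36), S_4 x C_2 (6T11, order 48), (S_3 x S_3) : C_2 (6T13, order 72), PGL(2,5) (6T14, order 120), S_6 (6T16, order 720). By Dedekind's theorem, for a prime p not dividing disc(f) the degrees of the irreducible factors of f mod p form the cycle type of an element of G. Factoring f modulo the 22 such primes p <= 89 (skipping 2, 37, which divide the discriminant), each new pattern first appears at: mod 3: f = (x^3 + x^2 + x + 2)(x^3 + 2x^2 + 1), pattern 3+3; mod 5: f = (x^2 + 3)(x^2 + x + 2)(x^2 + 4x + 2), pattern 2+2+2; mod 17: f = (x + 1)(x + 4)(x^4 + 10x^3 + 8x^2 + 7), pattern 4+1+1; mod 67: f = (x + 7)(x + 65)(x^2 + 5x + 46)(x^2 + 5x + 56), pattern 2+2+1+1. No other pattern occurs in this range, so the set of observed cycle types is {3+3, 2+2+2, 4+1+1, 2+2+1+1}. The candidates containing elements of all these cycle types are S_4 (6T8) of order 24, S_4 x C_2 (6T11) of order 48, PGL(2,5) (6T14) of order 120, S_6 (6T16) of order 720; the others are excluded. The observed types are precisely the cycle types that occur in S_4 (6T8) (apart from the identity). Each of the other remaining candidates has further cycle types, and by the Chebotarev density theorem the matching factorization patterns would occur for a proportion of primes equal to their share of the group: S_4 x C_2 (6T11) additionally contains elements of type 6, 4+2, 2+1+1+1+1 (17 of its 48 elements, about 35% of primes); PGL(2,5) (6T14) additionally contains elements of type 6, 5+1 (44 of its 120 elements, about 37% of primes); S_6 (6T16) additionally contains elements of type 6, 5+1, 4+2, 3+2+1, 3+1+1+1, 2+1+1+1+1 (529 of its 720 elements, about 73% of primes). None of the 22 primes tested shows any such pattern (for each of these groups the chance of that is below 10^-4), which rules them out. Hence G = S_4 (6T8), of order 24.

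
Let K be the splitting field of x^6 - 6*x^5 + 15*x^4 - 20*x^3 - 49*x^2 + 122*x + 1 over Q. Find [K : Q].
The degree of the splitting field over Q equals the order of the Galois group, so first determine the group. The polynomial f is an irreducible sextic over Q, so G = Gal(f/Q) is one of the 16 transitive subgroups 6T1, ..., 6T16 of S_6. The discriminant of f is -3603718079512576, which is not a perfect square, so G is not contained in A_6. The transitive groups of degree 6 not contained in A_6 are: C_6 (6T1, order 6), S_3 (6T2, order 6), D_6 (6T3, order 12), C_3 x S_3 (6T5, order 18), A_4 x C_2 (6T6, order 24), S_4 (6T8, order 24), S_3 x S_3 (6T9, order 36), S_4 x C_2 (6T11, order 48), (S_3 x S_3) : C_2 (6T13, order 72), PGL(2,5) (6T14, order 120), S_6 (6T16, order 720). By Dedekind's theorem, for a prime p not dividing disc(f) the degrees of the irreducible factors of f mod p form the cycle type of an element of G. Factoring f modulo the 67 such primes p <= 347 (skipping 2, 229, which divide the discriminant), each new pattern first appears at: mod 3: f = (x^6 + x^3 + 2x^2 + 2x + 1), pattern 6; mod 5: f = (x^3 + x^2 + 3x + 1)(x^3 + 3x^2 + 4x + 1), pattern 3+3; mod 7: f = (x + 2)(x + 3)(x^4 + 3x^3 + x^2 + 6x + 6), pattern 4+1+1; mod 13: f = (x^2 + 11x + 8)(x^4 + 9x^3 + 12x^2 + 10x + 5), pattern 4+2; mod 23: f = (x^2 + 8x + 17)(x^2 + 11x + 14)(x^2 + 21x + 3), pattern 2+2+2; mod 29: f = (x + 8)(x + 19)(x^2 + 27)(x^2 + 25x + 2), pattern 2+2+1+1; mod 193: f = (x + 4)(x + 11)(x + 87)(x + 104)(x + 180)(x + 187), pattern 1+1+1+1+1+1; mod 347: f = (x + 5)(x + 44)(x + 301)(x + 340)(x^2 + 345x + 327), pattern 2+1+1+1+1. No other pattern occurs in this range, so the set of observed cycle types is {6, 3+3, 4+1+1, 4+2, 2+2+2, 2+2+1+1, 1+1+1+1+1+1, 2+1+1+1+1}. The candidates containing elements of all these cycle types are S_4 x C_2 (6T11) of order 48, S_6 (6T16) of order 720; the others are excluded. The observed types are precisely the cycle types that occur in S_4 x C_2 (6T11). Each of the other remaining candidates has further cycle types, and by the Chebotarev density theorem the matching factorization patterns would occur for a proportion of primes equal to their share of the group: S_6 (6T16) additionally contains elements of type 5+1, 3+2+1, 3+1+1+1 (304 of its 720 elements, about 42% of primes). None of the 67 primes tested shows any such pattern (for each of these groups the chance of that is below 10^-4), which rules them out. Hence G = S_4 x C_2 (6T11), of order 48. The Galois group S_4 x C_2 (6T11) has order 48, so the splitting field has degree 48 over Q.

48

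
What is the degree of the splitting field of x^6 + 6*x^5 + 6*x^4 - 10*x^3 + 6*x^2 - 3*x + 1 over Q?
The degree of the splitting field over Q equals the order of the Galois group, so first determine the group. The polynomial f is an irreducible sextic over Q, so G = Gal(f/Q) is one of the 16 transitive subgroups 6T1, ..., 6T16 of S_6. The discriminant of f is -51195483, which is not a perfect square, so G is not contained in A_6. The transitive groups of degree 6 not contained in A_6 are: C_6 (6T1, order 6), S_3 (6T2, order 6), D_6 (6T3, order 12), C_3 x S_3 (6T5, order 18), A_4 x C_2 (6T6, order 24), S_4 (6T8, order 24), S_3 x S_3 (6T9, order 36), S_4 x C_2 (6T11, order 48), (S_3 x S_3) : C_2 (6T13, order 72), PGL(2,5) (6T14, order 120), S_6 (6T16, order 720). By Dedekind's theorem, for a prime p not dividing disc(f) the degrees of the irreducible factors of f mod p form the cycle type of an element of G. Factoring f modulo the 33 such primes p <= 149 (skipping 3, 17, which divide the discriminant), each new pattern first appears at: mod 2: f = (x^6 + x + 1), pattern 6; mod 7: f = (x + 1)(x + 3)(x + 6)(x^3 + 3x^2 + 5x + 2), pattern 3+1+1+1; mod 19: f = (x^3 + 3x^2 + 2x + 11)(x^3 + 3x^2 + 14x + 7), pattern 3+3; mod 53: f = (x^2 + 2x + 20)(x^2 + 8x + 37)(x^2 + 49x + 26), pattern 2+2+2; mod 73: f = (x + 10)(x + 11)(x + 25)(x + 55)(x + 56)(x + 68), pattern 1+1+1+1+1+1. No other pattern occurs in this range, so the set of observed cycle types is {6, 3+1+1+1, 3+3, 2+2+2, 1+1+1+1+1+1}. The candidates containing elements of all these cycle types are C_3 x S_3 (6T5) of order 18, S_3 x S_3 (6T9) of order 36, (S_3 x S_3) : C_2 (6T13) of order 72, S_6 (6T16) of order 720; the others are excluded. The observed types are precisely the cycle types that occur in C_3 x S_3 (6T5). Each of the other remaining candidates has further cycle types, and by the Chebotarev density theorem the matching factorization patterns would occur for a proportion of primes equal to their share of the group: S_3 x S_3 (6T9) additionally contains elements of type 2+2+1+1 (9 of its 36 elements, about 25% of primes); (S_3 x S_3) : C_2 (6T13) additionally contains elements of type 4+2, 3+2+1, 2+2+1+1, 2+1+1+1+1 (45 of its 72 elements, about 62% of primes); S_6 (6T16) additionally contains elements of type 5+1, 4+2, 4+1+1, 3+2+1, 2+2+1+1, 2+1+1+1+1 (504 of its 720 elements, about 70% of primes). None of the 33 primes tested shows any such pattern (for each of these groups the chance of that is below 10^-4), which rules them out. Hence G = C_3 x S_3 (6T5), of order 18. The Galois group C_3 x S_3 (6T5) has order 18, so the splitting field has degree 18 over Q.

18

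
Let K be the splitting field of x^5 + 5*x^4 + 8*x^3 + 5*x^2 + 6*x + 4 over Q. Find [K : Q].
The degree of the splitting field over Q equals the order of the Galois group, so first determine the group. The polynomial f is an irreducible quintic over Q, so G = Gal(f/Q) is a transitive subgroup of S_5: one of C_5 (5T1, order 5), D_5 (5T2, order 10), F_20 (5T3, order 20), A_5 (5T4, order 60) or S_5 (5T5, order 120). The discriminant of f is 562324, which is not a perfect square, so G is not contained in A_5. The transitive groups of degree 5 not contained in A_5 are: F_20 (5T3, order 20), S_5 (5T5, order 120). By Dedekind's theorem, for a prime p not dividing disc(f) the degrees of the irreducible factors of f mod p form the cycle type of an element of G. Factoring f modulo the 5 such primes p <= 17 (skipping 2, 7, which divide the discriminant), each new pattern first appears at: mod 3: f = (x^5 + 2x^4 + 2x^3 + 2x^2 + 1), pattern 5; mod 17: f = (x + 5)(x + 13)(x^3 + 4x^2 + 7x + 10), pattern 3+1+1. No other pattern occurs in this range, so the set of observed cycle types is {5, 3+1+1}. Among the candidates above, the only group containing elements of all these cycle types is S_5 (5T5) — F_20 (5T3) lacks at least one of them. Hence G = S_5 (5T5), of order 120. The Galois group S_5 (5T5) has order 120, so the splitting field has degree 120 over Q.

120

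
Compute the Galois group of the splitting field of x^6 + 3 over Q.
The polynomial f is an irreducible sextic over Q, so G = Gal(f/Q) is one of the 16 transitive subgroups 6T1, ..., 6T16 of S_6. The discriminant of f is -11337408, which is not a perfect square, so G is not contained in A_6. The transitive groups of degree 6 not contained in A_6 are: C_6 (6T1, order 6), S_3 (6T2, order 6), D_6 (6T3, order 12), C_3 x S_3 (6T5, order 18), A_4 x C_2 (6T6, order 24), S_4 (6T8, order 24), S_3 x S_3 (6T9, order 36), S_4 x C_2 (6T11, order 48), (S_3 x S_3) : C_2 (6T13, order 72), PGL(2,5) (6T14, order 120), S_6 (6T16, order 720). By Dedekind's theorem, for a prime p not dividing disc(f) the degrees of the irreducible factors of f mod p form the cycle type of an element of G. Factoring f modulo the 23 such primes p <= 97 (skipping 2, 3, which divide the discriminant), each new pattern first appears at: mod 5: f = (x^2 + 2)(x^2 + x + 2)(x^2 + 4x + 2), pattern 2+2+2; mod 7: f = (x^3 + 2)(x^3 + 5), pattern 3+3; mod 61: f = (x + 3)(x + 19)(x + 22)(x + 39)(x + 42)(x + 58), pattern 1+1+1+1+1+1. No other pattern occurs in this range, so the set of observed cycle types is {2+2+2, 3+3, 1+1+1+1+1+1}. The candidates containing elements of all these cycle types are C_6 (6T1) of order 6, S_3 (6T2) of order 6, D_6 (6T3) of order 12, C_3 x S_3 (6T5) of order 18, A_4 x C_2 (6T6) of order 24, S_4 (6T8) of order 24, S_3 x S_3 (6T9) of order 36, S_4 x C_2 (6T11) of order 48, (S_3 x S_3) : C_2 (6T13) of order 72, PGL(2,5) (6T14) of order 120, S_6 (6T16) of order 720; the others are excluded. The observed types are precisely the cycle types that occur in S_3 (6T2). Each of the other remaining candidates has further cycle types, and by the Chebotarev density theorem the matching factorization patterns would occur for a proportion of primes equal to their share of the group: C_6 (6T1) additionally contains elements of type 6 (2 of its 6 elements, about 33% of primes); D_6 (6T3) additionally contains elements of type 6, 2+2+1+1 (5 of its 12 elements, about 42% of primes); C_3 x S_3 (6T5) additionally contains elements of type 6, 3+1+1+1 (10 of its 18 elements, about 56% of primes); A_4 x C_2 (6T6) additionally contains elements of type 6, 2+2+1+1, 2+1+1+1+1 (14 of its 24 elements, about 58% of primes); S_4 (6T8) additionally contains elements of type 4+1+1, 2+2+1+1 (9 of its 24 elements, about 38% of primes); S_3 x S_3 (6T9) additionally contains elements of type 6, 3+1+1+1, 2+2+1+1 (25 of its 36 elements, about 69% of primes); S_4 x C_2 (6T11) additionally contains elements of type 6, 4+2, 4+1+1, 2+2+1+1, 2+1+1+1+1 (32 of its 48 elements, about 67% of primes); (S_3 x S_3) : C_2 (6T13) additionally contains elements of type 6, 4+2, 3+2+1, 3+1+1+1, 2+2+1+1, 2+1+1+1+1 (61 of its 72 elements, about 85% of primes); PGL(2,5) (6T14) additionally contains elements of type 6, 5+1, 4+1+1, 2+2+1+1 (89 of its 120 elements, about 74% of primes); S_6 (6T16) additionally contains elements of type 6, 5+1, 4+2, 4+1+1, 3+2+1, 3+1+1+1, 2+2+1+1, 2+1+1+1+1 (664 of its 720 elements, about 92% of primes). None of the 23 primes tested shows any such pattern (for each of these groups the chance of that is below 10^-4), which rules them out. Hence G = S_3 (6T2), of order 6.

S_3 (also written S3)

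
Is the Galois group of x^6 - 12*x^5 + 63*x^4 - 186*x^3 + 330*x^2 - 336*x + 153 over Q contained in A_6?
The polynomial is irreducible of degree 6 over Q. Its discriminant is -16003008, which is not a perfect square. A Galois group lies in the alternating group exactly when the discriminant is a square in Q, so the Galois group (PGL(2,5)) is not contained in A_6.

No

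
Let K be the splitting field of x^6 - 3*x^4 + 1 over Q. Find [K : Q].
The degree of the splitting field over Q equals the order of the Galois group, so first determine the group. The polynomial f is an irreducible sextic over Q, so G = Gal(f/Q) is one of the 16 transitive subgroups 6T1, ..., 6T16 of S_6. The discriminant of f is -419904, which is not a perfect square, so G is not contained in A_6. The transitive groups of degree 6 not contained in A_6 are: C_6 (6T1, order 6), S_3 (6T2, order 6), D_6 (6T3, order 12), C_3 x S_3 (6T5, order 18), A_4 x C_2 (6T6, order 24), S_4 (6T8, order 24), S_3 x S_3 (6T9, order 36), S_4 x C_2 (6T11, order 48), (S_3 x S_3) : C_2 (6T13, order 72), PGL(2,5) (6T14, order 120), S_6 (6T16, order 720). By Dedekind's theorem, for a prime p not dividing disc(f) the degrees of the irreducible factors of f mod p form the cycle type of an element of G. Factoring f modulo the 33 such primes p <= 149 (skipping 2, 3, which divide the discriminant), each new pattern first appears at: mod 5: f = (x^3 + x^2 + 4x + 3)(x^3 + 4x^2 + 4x + 2), pattern 3+3; mod 7: f = (x^6 + 4x^4 + 1), pattern 6; mod 17: f = (x + 2)(x + 15)(x^2 + 6)(x^2 + 12), pattern 2+2+1+1; mod 19: f = (x + 6)(x + 7)(x + 12)(x + 13)(x^2 + 6), pattern 2+1+1+1+1; mod 71: f = (x^2 + 40)(x^2 + 45)(x^2 + 54), pattern 2+2+2. No other pattern occurs in this range, so the set of observed cycle types is {3+3, 6, 2+2+1+1, 2+1+1+1+1, 2+2+2}. The candidates containing elements of all these cycle types are A_4 x C_2 (6T6) of order 24, S_4 x C_2 (6T11) of order 48, (S_3 x S_3) : C_2 (6T13) of order 72, S_6 (6T16) of order 720; the others are excluded. The observed types are precisely the cycle types that occur in A_4 x C_2 (6T6) (apart from the identity). Each of the other remaining candidates has further cycle types, and by the Chebotarev density theorem the matching factorization patterns would occur for a proportion of primes equal to their share of the group: S_4 x C_2 (6T11) additionally contains elements of type 4+2, 4+1+1 (12 of its 48 elements, about 25% of primes); (S_3 x S_3) : C_2 (6T13) additionally contains elements of type 4+2, 3+2+1, 3+1+1+1 (34 of its 72 elements, about 47% of primes); S_6 (6T16) additionally contains elements of type 5+1, 4+2, 4+1+1, 3+2+1, 3+1+1+1 (484 of its 720 elements, about 67% of primes). None of the 33 primes tested shows any such pattern (for each of these groups the chance of that is below 10^-4), which rules them out. Hence G = A_4 x C_2 (6T6), of order 24. The Galois group A_4 x C_2 (6T6) has order 24, so the splitting field has degree 24 over Q.

24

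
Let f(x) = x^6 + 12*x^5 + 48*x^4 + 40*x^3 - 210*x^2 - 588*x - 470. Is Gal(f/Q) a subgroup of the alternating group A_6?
No

The polynomial is irreducible of degree 6 over Q. Its discriminant is 32289945753600, which is not a perfect square. A Galois group lies in the alternating group exactly when the discriminant is a square in Q, so the Galois group (S_3 x S_3) is not contained in A_6.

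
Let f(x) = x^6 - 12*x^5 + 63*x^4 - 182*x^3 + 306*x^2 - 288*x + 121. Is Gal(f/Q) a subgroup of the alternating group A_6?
The polynomial is irreducible of degree 6 over Q. Its discriminant is -16003008, which is not a perfect square. A Galois group lies in the alternating group exactly when the discriminant is a square in Q, so the Galois group (PGL(2,5)) is not contained in A_6.

No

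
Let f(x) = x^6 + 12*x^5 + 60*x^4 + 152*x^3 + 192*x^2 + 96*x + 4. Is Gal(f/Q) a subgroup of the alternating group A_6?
The polynomial is irreducible of degree 6 over Q. Its discriminant is 1289945088, which is not a perfect square. A Galois group lies in the alternating group exactly when the discriminant is a square in Q, so the Galois group (S_3 x S_3) is not contained in A_6.

No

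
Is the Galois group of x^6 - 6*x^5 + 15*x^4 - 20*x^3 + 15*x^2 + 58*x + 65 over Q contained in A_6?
No

The polynomial is irreducible of degree 6 over Q. Its discriminant is -1388339588497408, which is not a perfect square. A Galois group lies in the alternating group exactly when the discriminant is a square in Q, so the Galois group (S_6) is not contained in A_6.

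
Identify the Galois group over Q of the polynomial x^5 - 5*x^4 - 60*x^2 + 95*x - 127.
D_5 (also written D5)

The polynomial f is an irreducible quintic over Q, so G = Gal(f/Q) is a transitive subgroup of S_5: one of C_5 (5T1, order 5), D_5 (5T2, order 10), F_20 (5T3, order 20), A_5 (5T4, order 60) or S_5 (5T5, order 120). The discriminant of f is 23040000000000 = 4800000^2, a perfect square, so G is contained in A_5. The transitive groups of degree 5 contained in A_5 are: C_5 (5T1, order 5), D_5 (5T2, order 10), A_5 (5T4, order 60). By Dedekind's theorem, for a prime p not dividing disc(f) the degrees of the irreducible factors of f mod p form the cycle type of an element of G. Factoring f modulo the 23 such primes p <= 101 (skipping 2, 3, 5, which divide the discriminant), each new pattern first appears at: mod 7: f = (x^5 + 2x^4 + 3x^2 + 4x + 6), pattern 5; mod 17: f = (x + 14)(x^2 + x + 6)(x^2 + 14x + 8), pattern 2+2+1. No other pattern occurs in this range, so the set of observed cycle types is {5, 2+2+1}. The candidates containing elements of all these cycle types are D_5 (5T2) of order 10, A_5 (5T4) of order 60; the others are excluded. The observed types are precisely the cycle types that occur in D_5 (5T2) (apart from the identity). Each of the other remaining candidates has further cycle types, and by the Chebotarev density theorem the matching factorization patterns would occur for a proportion of primes equal to their share of the group: A_5 (5T4) additionally contains elements of type 3+1+1 (20 of its 60 elements, about 33% of primes). None of the 23 primes tested shows any such pattern (for each of these groups the chance of that is below 10^-4), which rules them out. Hence G = D_5 (5T2), of order 10.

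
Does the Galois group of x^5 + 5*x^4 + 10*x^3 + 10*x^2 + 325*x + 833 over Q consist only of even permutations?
Yes

The polynomial is irreducible of degree 5 over Q. Its discriminant is 1073741824000000 = 32768000^2, a perfect square. A Galois group lies in the alternating group exactly when the discriminant is a square in Q, so the Galois group (A_5) is contained in A_5.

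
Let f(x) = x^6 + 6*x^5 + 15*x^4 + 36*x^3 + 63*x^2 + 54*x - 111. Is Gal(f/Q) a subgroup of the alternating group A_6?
The polynomial is irreducible of degree 6 over Q. Its discriminant is 5410421842378752, which is not a perfect square. A Galois group lies in the alternating group exactly when the discriminant is a square in Q, so the Galois group (S_3 x S_3) is not contained in A_6.

No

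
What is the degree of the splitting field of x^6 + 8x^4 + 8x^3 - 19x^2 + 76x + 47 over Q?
24

The degree of the splitting field over Q equals the order of the Galois group, so first determine the group. The polynomial f is an irreducible sextic over Q, so G = Gal(f/Q) is one of the 16 transitive subgroups 6T1, ..., 6T16 of S_6. The discriminant of f is 2046918914580544 = 45242888^2, a perfect square, so G is contained in A_6. The transitive groups of degree 6 contained in A_6 are: A_4 (6T4, order 12), S_4 (6T7, order 24), (C_3 x C_3) : C_4 (6T10, order 36), PSL(2,5) (6T12, order 60), A_6 (6T15, order 360). By Dedekind's theorem, for a prime p not dividing disc(f) the degrees of the irreducible factors of f mod p form the cycle type of an element of G. Factoring f modulo the 79 such primes p <= 419 (skipping 2, 31, which divide the discriminant), each new pattern first appears at: mod 3: f = (x^2 + 2x + 2)(x^4 + x^3 + x^2 + x + 1), pattern 4+2; mod 5: f = (x^3 + x^2 + 4x + 3)(x^3 + 4x^2 + 4), pattern 3+3; mod 11: f = (x + 4)(x + 10)(x^2 + 4)(x^2 + 8x + 6), pattern 2+2+1+1; mod 67: f = (x + 6)(x + 10)(x + 15)(x + 21)(x + 30)(x + 52), pattern 1+1+1+1+1+1. No other pattern occurs in this range, so the set of observed cycle types is {4+2, 3+3, 2+2+1+1, 1+1+1+1+1+1}. The candidates containing elements of all these cycle types are S_4 (6T7) of order 24, (C_3 x C_3) : C_4 (6T10) of order 36, A_6 (6T15) of order 360; the others are excluded. The observed types are precisely the cycle types that occur in S_4 (6T7). Each of the other remaining candidates has further cycle types, and by the Chebotarev density theorem the matching factorization patterns would occur for a proportion of primes equal to their share of the group: (C_3 x C_3) : C_4 (6T10) additionally contains elements of type 3+1+1+1 (4 of its 36 elements, about 11% of primes); A_6 (6T15) additionally contains elements of type 5+1, 3+1+1+1 (184 of its 360 elements, about 51% of primes). None of the 79 primes tested shows any such pattern (for each of these groups the chance of that is below 10^-4), which rules them out. Hence G = S_4 (6T7), of order 24. The Galois group S_4 (6T7) has order 24, so the splitting field has degree 24 over Q.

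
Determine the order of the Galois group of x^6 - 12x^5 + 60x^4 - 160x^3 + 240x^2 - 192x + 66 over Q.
The degree of the splitting field over Q equals the order of the Galois group, so first determine the group. The polynomial f is an irreducible sextic over Q, so G = Gal(f/Q) is one of the 16 transitive subgroups 6T1, ..., 6T16 of S_6. The discriminant of f is -1492992, which is not a perfect square, so G is not contained in A_6. The transitive groups of degree 6 not contained in A_6 are: C_6 (6T1, order 6), S_3 (6T2, order 6), D_6 (6T3, order 12), C_3 x S_3 (6T5, order 18), A_4 x C_2 (6T6, order 24), S_4 (6T8, order 24), S_3 x S_3 (6T9, order 36), S_4 x C_2 (6T11, order 48), (S_3 x S_3) : C_2 (6T13, order 72), PGL(2,5) (6T14, order 120), S_6 (6T16, order 720). By Dedekind's theorem, for a prime p not dividing disc(f) the degrees of the irreducible factors of f mod p form the cycle type of an element of G. Factoring f modulo the 79 such primes p <= 419 (skipping 2, 3, which divide the discriminant), each new pattern first appears at: mod 5: f = (x^2 + x + 2)(x^2 + 3x + 3)(x^2 + 4x + 1), pattern 2+2+2; mod 7: f = (x^6 + 2x^5 + 4x^4 + x^3 + 2x^2 + 4x + 3), pattern 6; mod 11: f = (x)(x + 7)(x^2 + 5x + 1)(x^2 + 9x + 4), pattern 2+2+1+1; mod 19: f = (x^3 + 13x^2 + 12x + 5)(x^3 + 13x^2 + 12x + 17), pattern 3+3; mod 43: f = (x + 1)(x + 16)(x + 19)(x + 20)(x + 23)(x + 38), pattern 1+1+1+1+1+1. No other pattern occurs in this range, so the set of observed cycle types is {2+2+2, 6, 2+2+1+1, 3+3, 1+1+1+1+1+1}. The candidates containing elements of all these cycle types are D_6 (6T3) of order 12, A_4 x C_2 (6T6) of order 24, S_3 x S_3 (6T9) of order 36, S_4 x C_2 (6T11) of order 48, (S_3 x S_3) : C_2 (6T13) of order 72, PGL(2,5) (6T14) of order 120, S_6 (6T16) of order 720; the others are excluded. The observed types are precisely the cycle types that occur in D_6 (6T3). Each of the other remaining candidates has further cycle types, and by the Chebotarev density theorem the matching factorization patterns would occur for a proportion of primes equal to their share of the group: A_4 x C_2 (6T6) additionally contains elements of type 2+1+1+1+1 (3 of its 24 elements, about 12% of primes); S_3 x S_3 (6T9) additionally contains elements of type 3+1+1+1 (4 of its 36 elements, about 11% of primes); S_4 x C_2 (6T11) additionally contains elements of type 4+2, 4+1+1, 2+1+1+1+1 (15 of its 48 elements, about 31% of primes); (S_3 x S_3) : C_2 (6T13) additionally contains elements of type 4+2, 3+2+1, 3+1+1+1, 2+1+1+1+1 (40 of its 72 elements, about 56% of primes); PGL(2,5) (6T14) additionally contains elements of type 5+1, 4+1+1 (54 of its 120 elements, about 45% of primes); S_6 (6T16) additionally contains elements of type 5+1, 4+2, 4+1+1, 3+2+1, 3+1+1+1, 2+1+1+1+1 (499 of its 720 elements, about 69% of primes). None of the 79 primes tested shows any such pattern (for each of these groups the chance of that is below 10^-4), which rules them out. Hence G = D_6 (6T3), of order 12. The Galois group D_6 (6T3) has order 12, so the splitting field has degree 12 over Q.

12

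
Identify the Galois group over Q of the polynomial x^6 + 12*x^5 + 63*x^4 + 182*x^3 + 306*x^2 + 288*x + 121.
6T14: PGL(2,5)

The polynomial f is an irreducible sextic over Q, so G = Gal(f/Q) is one of the 16 transitive subgroups 6T1, ..., 6T16 of S_6. The discriminant of f is -16003008, which is not a perfect square, so G is not contained in A_6. The transitive groups of degree 6 not contained in A_6 are: C_6 (6T1, order 6), S_3 (6T2, order 6), D_6 (6T3, order 12), C_3 x S_3 (6T5, order 18), A_4 x C_2 (6T6, order 24), S_4 (6T8, order 24), S_3 x S_3 (6T9, order 36), S_4 x C_2 (6T11, order 48), (S_3 x S_3) : C_2 (6T13, order 72), PGL(2,5) (6T14, order 120), S_6 (6T16, order 720). By Dedekind's theorem, for a prime p not dividing disc(f) the degrees of the irreducible factors of f mod p form the cycle type of an element of G. Factoring f modulo the 21 such primes p <= 89 (skipping 2, 3, 7, which divide the discriminant), each new pattern first appears at: mod 5: f = (x^6 + 2x^5 + 3x^4 + 2x^3 + x^2 + 3x + 1), pattern 6; mod 11: f = (x)(x^5 + x^4 + 8x^3 + 6x^2 + 9x + 2), pattern 5+1; mod 13: f = (x + 3)(x + 7)(x^4 + 2x^3 + 9x^2 + 11x + 7), pattern 4+1+1; mod 23: f = (x + 5)(x + 9)(x^2 + 9x + 16)(x^2 + 12x + 14), pattern 2+2+1+1; mod 43: f = (x^3 + 25x^2 + 24x + 21)(x^3 + 30x^2 + 20x + 16), pattern 3+3; mod 61: f = (x^2 + 36x + 40)(x^2 + 47x + 41)(x^2 + 51x + 35), pattern 2+2+2. No other pattern occurs in this range, so the set of observed cycle types is {6, 5+1, 4+1+1, 2+2+1+1, 3+3, 2+2+2}. The candidates containing elements of all these cycle types are PGL(2,5) (6T14) of order 120, S_6 (6T16) of order 720; the others are excluded. The observed types are precisely the cycle types that occur in PGL(2,5) (6T14) (apart from the identity). Each of the other remaining candidates has further cycle types, and by the Chebotarev density theorem the matching factorization patterns would occur for a proportion of primes equal to their share of the group: S_6 (6T16) additionally contains elements of type 4+2, 3+2+1, 3+1+1+1, 2+1+1+1+1 (265 of its 720 elements, about 37% of primes). None of the 21 primes tested shows any such pattern (for each of these groups the chance of that is below 10^-4), which rules them out. Hence G = PGL(2,5) (6T14), of order 120.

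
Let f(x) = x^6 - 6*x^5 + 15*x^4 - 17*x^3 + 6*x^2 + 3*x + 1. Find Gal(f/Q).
The polynomial f is an irreducible sextic over Q, so G = Gal(f/Q) is one of the 16 transitive subgroups 6T1, ..., 6T16 of S_6. The discriminant of f is -177147, which is not a perfect square, so G is not contained in A_6. The transitive groups of degree 6 not contained in A_6 are: C_6 (6T1, order 6), S_3 (6T2, order 6), D_6 (6T3, order 12), C_3 x S_3 (6T5, order 18), A_4 x C_2 (6T6, order 24), S_4 (6T8, order 24), S_3 x S_3 (6T9, order 36), S_4 x C_2 (6T11, order 48), (S_3 x S_3) : C_2 (6T13, order 72), PGL(2,5) (6T14, order 120), S_6 (6T16, order 720). By Dedekind's theorem, for a prime p not dividing disc(f) the degrees of the irreducible factors of f mod p form the cycle type of an element of G. Factoring f modulo the 33 such primes p <= 139 (skipping 3, which divides the discriminant), each new pattern first appears at: mod 2: f = (x^6 + x^4 + x^3 + x + 1), pattern 6; mod 7: f = (x + 2)(x + 4)(x + 5)(x^3 + 4x^2 + 3x + 3), pattern 3+1+1+1; mod 17: f = (x^2 + 3x + 3)(x^2 + 11x + 12)(x^2 + 14x + 9), pattern 2+2+2; mod 19: f = (x^3 + 16x^2 + 3x + 8)(x^3 + 16x^2 + 3x + 12), pattern 3+3; mod 73: f = (x + 41)(x + 42)(x + 43)(x + 50)(x + 51)(x + 59), pattern 1+1+1+1+1+1. No other pattern occurs in this range, so the set of observed cycle types is {6, 3+1+1+1, 2+2+2, 3+3, 1+1+1+1+1+1}. The candidates containing elements of all these cycle types are C_3 x S_3 (6T5) of order 18, S_3 x S_3 (6T9) of order 36, (S_3 x S_3) : C_2 (6T13) of order 72, S_6 (6T16) of order 720; the others are excluded. The observed types are precisely the cycle types that occur in C_3 x S_3 (6T5). Each of the other remaining candidates has further cycle types, and by the Chebotarev density theorem the matching factorization patterns would occur for a proportion of primes equal to their share of the group: S_3 x S_3 (6T9) additionally contains elements of type 2+2+1+1 (9 of its 36 elements, about 25% of primes); (S_3 x S_3) : C_2 (6T13) additionally contains elements of type 4+2, 3+2+1, 2+2+1+1, 2+1+1+1+1 (45 of its 72 elements, about 62% of primes); S_6 (6T16) additionally contains elements of type 5+1, 4+2, 4+1+1, 3+2+1, 2+2+1+1, 2+1+1+1+1 (504 of its 720 elements, about 70% of primes). None of the 33 primes tested shows any such pattern (for each of these groups the chance of that is below 10^-4), which rules them out. Hence G = C_3 x S_3 (6T5), of order 18.

C_3 x S_3, the group 6T5 of order 18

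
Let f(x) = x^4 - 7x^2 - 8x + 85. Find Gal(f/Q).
S_4 (order 24)

The polynomial is an irreducible quartic over Q and its discriminant is 109659856, which is not a perfect square, so the Galois group is not contained in A_4. The resolvent cubic y^3 + 7*y^2 - 340*y - 2444 is irreducible over Q. An irreducible resolvent with non-square discriminant gives S_4.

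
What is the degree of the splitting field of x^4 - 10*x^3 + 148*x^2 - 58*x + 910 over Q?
24

The degree of the splitting field over Q equals the order of the Galois group, so first determine the group. The polynomial is an irreducible quartic over Q and its discriminant is 4372857799376, which is not a perfect square, so the Galois group is not contained in A_4. The resolvent cubic y^3 - 148*y^2 - 3060*y + 444356 is irreducible over Q. An irreducible resolvent with non-square discriminant gives S_4. The Galois group S_4 (4T5) has order 24, so the splitting field has degree 24 over Q.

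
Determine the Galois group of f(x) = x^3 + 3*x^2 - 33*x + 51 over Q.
The polynomial is an irreducible cubic over Q and its discriminant is -13068, which is not a perfect square. For an irreducible cubic, a non-square discriminant gives Galois group S_3.

S_3, the symmetric group on 3 letters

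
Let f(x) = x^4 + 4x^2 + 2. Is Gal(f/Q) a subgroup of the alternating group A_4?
No

The polynomial is irreducible of degree 4 over Q. Its discriminant is 2048, which is not a perfect square. A Galois group lies in the alternating group exactly when the discriminant is a square in Q, so the Galois group (C_4) is not contained in A_4.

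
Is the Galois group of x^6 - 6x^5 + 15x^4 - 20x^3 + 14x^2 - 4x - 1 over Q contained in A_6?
The polynomial is irreducible of degree 6 over Q. Its discriminant is 33856 = 184^2, a perfect square. A Galois group lies in the alternating group exactly when the discriminant is a square in Q, so the Galois group (S_4) is contained in A_6.

Yes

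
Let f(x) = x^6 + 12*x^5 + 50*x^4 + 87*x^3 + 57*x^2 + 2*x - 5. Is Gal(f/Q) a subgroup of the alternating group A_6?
Yes

The polynomial is irreducible of degree 6 over Q. Its discriminant is 30991489 = 5567^2, a perfect square. A Galois group lies in the alternating group exactly when the discriminant is a square in Q, so the Galois group (PSL(2,5)) is contained in A_6.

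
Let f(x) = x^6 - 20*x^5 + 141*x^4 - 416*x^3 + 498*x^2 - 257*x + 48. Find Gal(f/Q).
PSL(2,5), A_5 acting on 6 points

The polynomial f is an irreducible sextic over Q, so G = Gal(f/Q) is one of the 16 transitive subgroups 6T1, ..., 6T16 of S_6. The discriminant of f is 30991489 = 5567^2, a perfect square, so G is contained in A_6. The transitive groups of degree 6 contained in A_6 are: A_4 (6T4, order 12), S_4 (6T7, order 24), (C_3 x C_3) : C_4 (6T10, order 36), PSL(2,5) (6T12, order 60), A_6 (6T15, order 360). By Dedekind's theorem, for a prime p not dividing disc(f) the degrees of the irreducible factors of f mod p form the cycle type of an element of G. Factoring f modulo the 21 such primes p <= 79 (skipping 19, which divides the discriminant), each new pattern first appears at: mod 2: f = (x)(x^5 + x^3 + 1), pattern 5+1; mod 7: f = (x^3 + 2x^2 + 3)(x^3 + 6x^2 + 3x + 2), pattern 3+3; mod 61: f = (x + 58)(x + 59)(x^2 + 21x + 10)(x^2 + 25x + 13), pattern 2+2+1+1. No other pattern occurs in this range, so the set of observed cycle types is {5+1, 3+3, 2+2+1+1}. The candidates containing elements of all these cycle types are PSL(2,5) (6T12) of order 60, A_6 (6T15) of order 360; the others are excluded. The observed types are precisely the cycle types that occur in PSL(2,5) (6T12) (apart from the identity). Each of the other remaining candidates has further cycle types, and by the Chebotarev density theorem the matching factorization patterns would occur for a proportion of primes equal to their share of the group: A_6 (6T15) additionally contains elements of type 4+2, 3+1+1+1 (130 of its 360 elements, about 36% of primes). None of the 21 primes tested shows any such pattern (for each of these groups the chance of that is below 10^-4), which rules them out. Hence G = PSL(2,5) (6T12), of order 60.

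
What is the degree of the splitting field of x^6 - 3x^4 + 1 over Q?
The degree of the splitting field over Q equals the order of the Galois group, so first determine the group. The polynomial f is an irreducible sextic over Q, so G = Gal(f/Q) is one of the 16 transitive subgroups 6T1, ..., 6T16 of S_6. The discriminant of f is -419904, which is not a perfect square, so G is not contained in A_6. The transitive groups of degree 6 not contained in A_6 are: C_6 (6T1, order 6), S_3 (6T2, order 6), D_6 (6T3, order 12), C_3 x S_3 (6T5, order 18), A_4 x C_2 (6T6, order 24), S_4 (6T8, order 24), S_3 x S_3 (6T9, order 36), S_4 x C_2 (6T11, order 48), (S_3 x S_3) : C_2 (6T13, order 72), PGL(2,5) (6T14, order 120), S_6 (6T16, order 720). By Dedekind's theorem, for a prime p not dividing disc(f) the degrees of the irreducible factors of f mod p form the cycle type of an element of G. Factoring f modulo the 33 such primes p <= 149 (skipping 2, 3, which divide the discriminant), each new pattern first appears at: mod 5: f = (x^3 + x^2 + 4x + 3)(x^3 + 4x^2 + 4x + 2), pattern 3+3; mod 7: f = (x^6 + 4x^4 + 1), pattern 6; mod 17: f = (x + 2)(x + 15)(x^2 + 6)(x^2 + 12), pattern 2+2+1+1; mod 19: f = (x + 6)(x + 7)(x + 12)(x + 13)(x^2 + 6), pattern 2+1+1+1+1; mod 71: f = (x^2 + 40)(x^2 + 45)(x^2 + 54), pattern 2+2+2. No other pattern occurs in this range, so the set of observed cycle types is {3+3, 6, 2+2+1+1, 2+1+1+1+1, 2+2+2}. The candidates containing elements of all these cycle types are A_4 x C_2 (6T6) of order 24, S_4 x C_2 (6T11) of order 48, (S_3 x S_3) : C_2 (6T13) of order 72, S_6 (6T16) of order 720; the others are excluded. The observed types are precisely the cycle types that occur in A_4 x C_2 (6T6) (apart from the identity). Each of the other remaining candidates has further cycle types, and by the Chebotarev density theorem the matching factorization patterns would occur for a proportion of primes equal to their share of the group: S_4 x C_2 (6T11) additionally contains elements of type 4+2, 4+1+1 (12 of its 48 elements, about 25% of primes); (S_3 x S_3) : C_2 (6T13) additionally contains elements of type 4+2, 3+2+1, 3+1+1+1 (34 of its 72 elements, about 47% of primes); S_6 (6T16) additionally contains elements of type 5+1, 4+2, 4+1+1, 3+2+1, 3+1+1+1 (484 of its 720 elements, about 67% of primes). None of the 33 primes tested shows any such pattern (for each of these groups the chance of that is below 10^-4), which rules them out. Hence G = A_4 x C_2 (6T6), of order 24. The Galois group A_4 x C_2 (6T6) has order 24, so the splitting field has degree 24 over Q.

24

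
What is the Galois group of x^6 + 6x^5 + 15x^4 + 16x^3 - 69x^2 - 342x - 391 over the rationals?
The polynomial f is an irreducible sextic over Q, so G = Gal(f/Q) is one of the 16 transitive subgroups 6T1, ..., 6T16 of S_6. The discriminant of f is 5114284084297728, which is not a perfect square, so G is not contained in A_6. The transitive groups of degree 6 not contained in A_6 are: C_6 (6T1, order 6), S_3 (6T2, order 6), D_6 (6T3, order 12), C_3 x S_3 (6T5, order 18), A_4 x C_2 (6T6, order 24), S_4 (6T8, order 24), S_3 x S_3 (6T9, order 36), S_4 x C_2 (6T11, order 48), (S_3 x S_3) : C_2 (6T13, order 72), PGL(2,5) (6T14, order 120), S_6 (6T16, order 720). By Dedekind's theorem, for a prime p not dividing disc(f) the degrees of the irreducible factors of f mod p form the cycle type of an element of G. Factoring f modulo the 79 such primes p <= 431 (skipping 2, 3, 31, 59, which divide the discriminant), each new pattern first appears at: mod 5: f = (x^2 + x + 2)(x^2 + 2x + 4)(x^2 + 3x + 3), pattern 2+2+2; mod 7: f = (x^3 + 3x^2 + 6)(x^3 + 3x^2 + 6x + 6), pattern 3+3; mod 13: f = (x^6 + 6x^5 + 2x^4 + 3x^3 + 9x^2 + 9x + 12), pattern 6; mod 17: f = (x)(x + 3)(x^2 + 5)(x^2 + 3x + 1), pattern 2+2+1+1; mod 127: f = (x + 8)(x + 25)(x + 48)(x + 95)(x + 97)(x + 114), pattern 1+1+1+1+1+1. No other pattern occurs in this range, so the set of observed cycle types is {2+2+2, 3+3, 6, 2+2+1+1, 1+1+1+1+1+1}. The candidates containing elements of all these cycle types are D_6 (6T3) of order 12, A_4 x C_2 (6T6) of order 24, S_3 x S_3 (6T9) of order 36, S_4 x C_2 (6T11) of order 48, (S_3 x S_3) : C_2 (6T13) of order 72, PGL(2,5) (6T14) of order 120, S_6 (6T16) of order 720; the others are excluded. The observed types are precisely the cycle types that occur in D_6 (6T3). Each of the other remaining candidates has further cycle types, and by the Chebotarev density theorem the matching factorization patterns would occur for a proportion of primes equal to their share of the group: A_4 x C_2 (6T6) additionally contains elements of type 2+1+1+1+1 (3 of its 24 elements, about 12% of primes); S_3 x S_3 (6T9) additionally contains elements of type 3+1+1+1 (4 of its 36 elements, about 11% of primes); S_4 x C_2 (6T11) additionally contains elements of type 4+2, 4+1+1, 2+1+1+1+1 (15 of its 48 elements, about 31% of primes); (S_3 x S_3) : C_2 (6T13) additionally contains elements of type 4+2, 3+2+1, 3+1+1+1, 2+1+1+1+1 (40 of its 72 elements, about 56% of primes); PGL(2,5) (6T14) additionally contains elements of type 5+1, 4+1+1 (54 of its 120 elements, about 45% of primes); S_6 (6T16) additionally contains elements of type 5+1, 4+2, 4+1+1, 3+2+1, 3+1+1+1, 2+1+1+1+1 (499 of its 720 elements, about 69% of primes). None of the 79 primes tested shows any such pattern (for each of these groups the chance of that is below 10^-4), which rules them out. Hence G = D_6 (6T3), of order 12.

D_6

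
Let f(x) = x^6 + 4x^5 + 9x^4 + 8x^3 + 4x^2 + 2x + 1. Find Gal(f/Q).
The polynomial f is an irreducible sextic over Q, so G = Gal(f/Q) is one of the 16 transitive subgroups 6T1, ..., 6T16 of S_6. The discriminant of f is -1075648, which is not a perfect square, so G is not contained in A_6. The transitive groups of degree 6 not contained in A_6 are: C_6 (6T1, order 6), S_3 (6T2, order 6), D_6 (6T3, order 12), C_3 x S_3 (6T5, order 18), A_4 x C_2 (6T6, order 24), S_4 (6T8, order 24), S_3 x S_3 (6T9, order 36), S_4 x C_2 (6T11, order 48), (S_3 x S_3) : C_2 (6T13, order 72), PGL(2,5) (6T14, order 120), S_6 (6T16, order 720). By Dedekind's theorem, for a prime p not dividing disc(f) the degrees of the irreducible factors of f mod p form the cycle type of an element of G. Factoring f modulo the 37 such primes p <= 167 (skipping 2, 7, which divide the discriminant), each new pattern first appears at: mod 3: f = (x^6 + x^5 + 2x^3 + x^2 + 2x + 1), pattern 6; mod 11: f = (x^3 + 8x + 10)(x^3 + 4x^2 + x + 10), pattern 3+3; mod 13: f = (x^2 + 4x + 12)(x^2 + 6x + 4)(x^2 + 7x + 3), pattern 2+2+2; mod 29: f = (x + 2)(x + 12)(x + 13)(x + 15)(x + 21)(x + 28), pattern 1+1+1+1+1+1. No other pattern occurs in this range, so the set of observed cycle types is {6, 3+3, 2+2+2, 1+1+1+1+1+1}. The candidates containing elements of all these cycle types are C_6 (6T1) of order 6, D_6 (6T3) of order 12, C_3 x S_3 (6T5) of order 18, A_4 x C_2 (6T6) of order 24, S_3 x S_3 (6T9) of order 36, S_4 x C_2 (6T11) of order 48, (S_3 x S_3) : C_2 (6T13) of order 72, PGL(2,5) (6T14) of order 120, S_6 (6T16) of order 720; the others are excluded. The observed types are precisely the cycle types that occur in C_6 (6T1). Each of the other remaining candidates has further cycle types, and by the Chebotarev density theorem the matching factorization patterns would occur for a proportion of primes equal to their share of the group: D_6 (6T3) additionally contains elements of type 2+2+1+1 (3 of its 12 elements, about 25% of primes); C_3 x S_3 (6T5) additionally contains elements of type 3+1+1+1 (4 of its 18 elements, about 22% of primes); A_4 x C_2 (6T6) additionally contains elements of type 2+2+1+1, 2+1+1+1+1 (6 of its 24 elements, about 25% of primes); S_3 x S_3 (6T9) additionally contains elements of type 3+1+1+1, 2+2+1+1 (13 of its 36 elements, about 36% of primes); S_4 x C_2 (6T11) additionally contains elements of type 4+2, 4+1+1, 2+2+1+1, 2+1+1+1+1 (24 of its 48 elements, about 50% of primes); (S_3 x S_3) : C_2 (6T13) additionally contains elements of type 4+2, 3+2+1, 3+1+1+1, 2+2+1+1, 2+1+1+1+1 (49 of its 72 elements, about 68% of primes); PGL(2,5) (6T14) additionally contains elements of type 5+1, 4+1+1, 2+2+1+1 (69 of its 120 elements, about 58% of primes); S_6 (6T16) additionally contains elements of type 5+1, 4+2, 4+1+1, 3+2+1, 3+1+1+1, 2+2+1+1, 2+1+1+1+1 (544 of its 720 elements, about 76% of primes). None of the 37 primes tested shows any such pattern (for each of these groups the chance of that is below 10^-4), which rules them out. Hence G = C_6 (6T1), of order 6.

C_6 (also written C6)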